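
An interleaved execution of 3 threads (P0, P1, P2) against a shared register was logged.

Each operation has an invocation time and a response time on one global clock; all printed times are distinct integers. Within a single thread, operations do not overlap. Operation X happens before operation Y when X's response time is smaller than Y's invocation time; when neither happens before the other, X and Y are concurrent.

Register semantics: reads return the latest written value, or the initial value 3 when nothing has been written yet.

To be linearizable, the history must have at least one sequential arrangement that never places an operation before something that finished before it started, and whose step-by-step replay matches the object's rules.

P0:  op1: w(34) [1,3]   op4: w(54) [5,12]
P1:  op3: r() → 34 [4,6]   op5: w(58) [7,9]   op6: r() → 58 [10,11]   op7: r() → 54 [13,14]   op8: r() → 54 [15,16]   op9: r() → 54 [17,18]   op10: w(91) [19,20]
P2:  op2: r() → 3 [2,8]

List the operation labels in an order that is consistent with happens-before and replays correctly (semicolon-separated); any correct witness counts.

step 1: op2 r() → 3 — value 3
step 2: op1 w(34) — value 34
step 3: op3 r() → 34 — value 34
step 4: op5 w(58) — value 58
step 5: op6 r() → 58 — value 58
step 6: op4 w(54) — value 54
step 7: op7 r() → 54 — value 54
step 8: op8 r() → 54 — value 54
step 9: op9 r() → 54 — value 54
step 10: op10 w(91) — value 91

op2; op1; op3; op5; op6; op4; op7; op8; op9; op10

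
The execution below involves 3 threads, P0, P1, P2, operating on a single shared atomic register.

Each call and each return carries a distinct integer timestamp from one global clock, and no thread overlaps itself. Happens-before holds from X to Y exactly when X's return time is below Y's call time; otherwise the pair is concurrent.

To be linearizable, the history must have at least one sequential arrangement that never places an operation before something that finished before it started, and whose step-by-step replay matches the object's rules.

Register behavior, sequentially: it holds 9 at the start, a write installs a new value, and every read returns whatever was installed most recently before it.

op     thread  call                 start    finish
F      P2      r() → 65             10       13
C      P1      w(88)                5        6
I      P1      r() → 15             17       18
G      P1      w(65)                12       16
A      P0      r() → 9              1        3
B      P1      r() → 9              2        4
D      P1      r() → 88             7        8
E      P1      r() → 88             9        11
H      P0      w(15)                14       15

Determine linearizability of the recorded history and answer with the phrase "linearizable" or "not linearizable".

witness order: A, B, C, D, E, G, F, H, I
step 1: A r() → 9 — value 9
step 2: B r() → 9 — value 9
step 3: C w(88) — value 88
step 4: D r() → 88 — value 88
step 5: E r() → 88 — value 88
step 6: G w(65) — value 65
step 7: F r() → 65 — value 65
step 8: H w(15) — value 15
step 9: I r() → 15 — value 15

linearizable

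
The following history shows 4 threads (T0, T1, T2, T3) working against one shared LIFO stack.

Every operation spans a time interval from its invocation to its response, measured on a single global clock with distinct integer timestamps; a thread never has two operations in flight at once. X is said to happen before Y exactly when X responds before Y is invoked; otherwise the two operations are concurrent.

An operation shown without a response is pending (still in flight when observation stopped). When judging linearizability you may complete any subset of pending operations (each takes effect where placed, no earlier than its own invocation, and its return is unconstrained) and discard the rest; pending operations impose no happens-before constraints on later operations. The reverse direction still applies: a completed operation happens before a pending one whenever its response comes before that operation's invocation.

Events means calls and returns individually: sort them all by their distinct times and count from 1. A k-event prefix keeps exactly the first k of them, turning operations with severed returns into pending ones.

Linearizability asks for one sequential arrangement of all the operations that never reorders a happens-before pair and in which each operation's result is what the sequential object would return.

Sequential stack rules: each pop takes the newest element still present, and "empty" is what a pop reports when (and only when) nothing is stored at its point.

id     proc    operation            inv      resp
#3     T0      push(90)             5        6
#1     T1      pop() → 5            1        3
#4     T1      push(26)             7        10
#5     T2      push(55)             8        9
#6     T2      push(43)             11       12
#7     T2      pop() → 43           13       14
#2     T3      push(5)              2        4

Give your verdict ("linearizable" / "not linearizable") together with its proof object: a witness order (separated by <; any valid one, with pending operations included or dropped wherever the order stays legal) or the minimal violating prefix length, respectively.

after step 1 (#2 push(5)): stack <5>
after step 2 (#1 pop() → 5): stack <>
after step 3 (#3 push(90)): stack <90>
after step 4 (#4 push(26)): stack <90,26>
after step 5 (#5 push(55)): stack <90,26,55>
after step 6 (#6 push(43)): stack <90,26,55,43>
after step 7 (#7 pop() → 43): stack <90,26,55>

linearizable — witness: #2 < #1 < #3 < #4 < #5 < #6 < #7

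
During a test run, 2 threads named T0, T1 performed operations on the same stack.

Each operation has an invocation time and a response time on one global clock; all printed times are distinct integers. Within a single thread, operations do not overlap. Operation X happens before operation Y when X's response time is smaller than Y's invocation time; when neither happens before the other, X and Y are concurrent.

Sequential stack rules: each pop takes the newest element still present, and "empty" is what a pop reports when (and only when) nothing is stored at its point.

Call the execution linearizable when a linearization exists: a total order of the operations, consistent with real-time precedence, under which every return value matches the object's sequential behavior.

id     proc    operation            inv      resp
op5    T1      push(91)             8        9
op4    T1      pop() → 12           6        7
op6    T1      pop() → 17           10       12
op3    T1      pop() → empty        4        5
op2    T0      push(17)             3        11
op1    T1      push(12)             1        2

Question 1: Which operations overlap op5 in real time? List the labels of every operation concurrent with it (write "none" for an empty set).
op2

overlap test against op5 [8,9]: concurrent iff the interval meets 8..9
op1 [1,2]: before
op2 [3,11]: concurrent
op3 [4,5]: before
op4 [6,7]: before
op6 [10,12]: after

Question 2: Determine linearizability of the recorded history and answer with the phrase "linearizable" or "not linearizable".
not linearizable

cut after 4 events: linearizable; cut after 5 events (op3 responds, time 5): not linearizable
exactly one order of the 2 completed ops respects real time; the stack replay fails
no escape via the 1 pending operation (op2): every completion choice fails
e.g. op1, op3 (pending dropped): illegal at step 2, since op3 pop() → empty cannot apply there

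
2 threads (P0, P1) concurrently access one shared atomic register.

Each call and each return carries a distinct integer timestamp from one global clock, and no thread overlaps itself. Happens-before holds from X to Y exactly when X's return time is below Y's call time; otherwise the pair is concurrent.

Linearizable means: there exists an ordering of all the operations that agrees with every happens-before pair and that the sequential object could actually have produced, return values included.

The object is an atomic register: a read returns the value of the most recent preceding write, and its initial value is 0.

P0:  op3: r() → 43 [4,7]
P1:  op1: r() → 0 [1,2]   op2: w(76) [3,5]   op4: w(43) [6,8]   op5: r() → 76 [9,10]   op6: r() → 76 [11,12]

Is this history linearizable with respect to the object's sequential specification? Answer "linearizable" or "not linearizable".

through event 9 a valid linearization exists; event 10 (op5 responding at time 10) ends that
checked exhaustively: 3 real-time-consistent orders of 5 completed operations, zero legal atomic register replays
for example op1, op2, op3, op4, op5 fails at step 3: op3 r() → 43 is not legal there
for example op1, op2, op4, op3, op5 fails at step 5: op5 r() → 76 is not legal there

not linearizable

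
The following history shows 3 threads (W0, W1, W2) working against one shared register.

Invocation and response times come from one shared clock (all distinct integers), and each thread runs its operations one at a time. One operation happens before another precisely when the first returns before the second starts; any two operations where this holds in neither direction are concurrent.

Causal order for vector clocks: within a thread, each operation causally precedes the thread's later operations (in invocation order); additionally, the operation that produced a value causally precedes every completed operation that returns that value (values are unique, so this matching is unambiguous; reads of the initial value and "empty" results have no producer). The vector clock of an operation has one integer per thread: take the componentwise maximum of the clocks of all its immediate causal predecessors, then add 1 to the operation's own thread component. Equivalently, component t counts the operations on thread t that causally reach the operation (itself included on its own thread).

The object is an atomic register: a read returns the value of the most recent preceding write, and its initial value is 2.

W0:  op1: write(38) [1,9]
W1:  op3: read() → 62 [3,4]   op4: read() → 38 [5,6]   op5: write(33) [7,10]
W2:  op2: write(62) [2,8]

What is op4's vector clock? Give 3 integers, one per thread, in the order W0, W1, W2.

no predecessors for op2 (invoked 2): W2 increments from zero → (0, 0, 1)
no predecessors for op1 (invoked 1): W0 increments from zero → (1, 0, 0)
op3 (invocation 3): componentwise max over VC(op2)=(0, 0, 1), +1 at W1, giving (0, 1, 1)
op4 (invocation 5): componentwise max over VC(op1)=(1, 0, 0), VC(op3)=(0, 1, 1), +1 at W1, giving (1, 2, 1)
op5 (invocation 7): componentwise max over VC(op4)=(1, 2, 1), +1 at W1, giving (1, 3, 1)
target: VC(op4) = (1, 2, 1)

(1, 2, 1)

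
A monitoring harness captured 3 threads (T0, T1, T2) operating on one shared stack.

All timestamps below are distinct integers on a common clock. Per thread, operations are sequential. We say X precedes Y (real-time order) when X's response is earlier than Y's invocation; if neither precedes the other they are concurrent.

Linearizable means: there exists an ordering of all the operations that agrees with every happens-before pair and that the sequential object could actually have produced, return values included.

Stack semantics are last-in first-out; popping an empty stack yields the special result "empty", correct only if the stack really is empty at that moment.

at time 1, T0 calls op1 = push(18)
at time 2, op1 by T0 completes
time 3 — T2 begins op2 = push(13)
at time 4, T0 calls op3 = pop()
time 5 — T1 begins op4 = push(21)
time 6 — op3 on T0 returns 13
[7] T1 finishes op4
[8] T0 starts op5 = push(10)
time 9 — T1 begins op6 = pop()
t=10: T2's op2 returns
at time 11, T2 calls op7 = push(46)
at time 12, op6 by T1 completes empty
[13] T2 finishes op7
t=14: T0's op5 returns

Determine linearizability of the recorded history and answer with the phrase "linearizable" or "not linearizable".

cut after 11 events: linearizable; cut after 12 events (op6 responds, time 12): not linearizable
all 8 real-time-respecting orders fail — 5 completed stack operations, no legal replay
completion choices over the 2 pending operations (op5, op7) were checked; none helps
for example op1, op2, op3, op4, op6 (pending dropped) fails at step 5: op6 pop() → empty is not legal there
for example op1, op2, op4, op3, op6 (pending dropped) fails at step 4: op3 pop() → 13 is not legal there

not linearizable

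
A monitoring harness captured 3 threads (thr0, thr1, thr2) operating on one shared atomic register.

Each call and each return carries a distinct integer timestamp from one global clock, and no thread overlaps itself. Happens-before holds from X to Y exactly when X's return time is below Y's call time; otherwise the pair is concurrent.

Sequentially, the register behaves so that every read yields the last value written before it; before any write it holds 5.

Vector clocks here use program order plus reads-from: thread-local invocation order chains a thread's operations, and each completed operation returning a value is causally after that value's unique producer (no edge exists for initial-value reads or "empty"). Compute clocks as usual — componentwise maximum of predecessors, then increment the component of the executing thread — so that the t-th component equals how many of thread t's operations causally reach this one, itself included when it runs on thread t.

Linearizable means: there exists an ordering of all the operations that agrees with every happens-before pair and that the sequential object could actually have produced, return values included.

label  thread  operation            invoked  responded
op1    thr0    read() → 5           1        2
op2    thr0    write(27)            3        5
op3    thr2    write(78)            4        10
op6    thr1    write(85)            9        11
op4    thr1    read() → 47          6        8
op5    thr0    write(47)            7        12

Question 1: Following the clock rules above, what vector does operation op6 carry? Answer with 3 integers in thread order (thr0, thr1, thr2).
(3, 2, 0)

op3, invoked 4, has no incoming edges; only thr2's bump applies → (0, 0, 1)
op1, invoked 1, has no incoming edges; only thr0's bump applies → (1, 0, 0)
op2 (invocation 3): componentwise max over VC(op1)=(1, 0, 0), +1 at thr0, giving (2, 0, 0)
op5 (invocation 7): componentwise max over VC(op2)=(2, 0, 0), +1 at thr0, giving (3, 0, 0)
op4 (invocation 6): componentwise max over VC(op5)=(3, 0, 0), +1 at thr1, giving (3, 1, 0)
op6 (invocation 9): componentwise max over VC(op4)=(3, 1, 0), +1 at thr1, giving (3, 2, 0)
target: VC(op6) = (3, 2, 0)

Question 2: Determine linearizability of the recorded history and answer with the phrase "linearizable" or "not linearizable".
linearizable

witness order: op1, op2, op3, op5, op4, op6
after step 1 (op1 read() → 5): value 5
after step 2 (op2 write(27)): value 27
after step 3 (op3 write(78)): value 78
after step 4 (op5 write(47)): value 47
after step 5 (op4 read() → 47): value 47
after step 6 (op6 write(85)): value 85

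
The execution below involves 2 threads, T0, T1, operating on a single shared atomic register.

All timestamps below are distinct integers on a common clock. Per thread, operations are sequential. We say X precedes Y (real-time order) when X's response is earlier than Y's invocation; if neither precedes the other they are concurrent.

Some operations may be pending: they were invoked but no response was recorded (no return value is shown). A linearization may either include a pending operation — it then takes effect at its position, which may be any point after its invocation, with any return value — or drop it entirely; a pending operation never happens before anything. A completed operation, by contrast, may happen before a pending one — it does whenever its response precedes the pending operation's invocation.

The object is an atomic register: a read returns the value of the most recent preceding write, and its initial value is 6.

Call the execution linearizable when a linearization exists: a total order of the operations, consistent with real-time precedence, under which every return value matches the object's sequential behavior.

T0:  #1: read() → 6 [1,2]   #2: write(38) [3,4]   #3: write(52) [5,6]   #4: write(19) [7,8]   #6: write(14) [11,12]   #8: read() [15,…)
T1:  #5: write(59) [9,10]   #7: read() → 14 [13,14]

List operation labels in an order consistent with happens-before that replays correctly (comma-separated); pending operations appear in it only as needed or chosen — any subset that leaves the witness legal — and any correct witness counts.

#1, #2, #3, #4, #5, #6, #7

1. #1 read() → 6, leaving value 6
2. #2 write(38), leaving value 38
3. #3 write(52), leaving value 52
4. #4 write(19), leaving value 19
5. #5 write(59), leaving value 59
6. #6 write(14), leaving value 14
7. #7 read() → 14, leaving value 14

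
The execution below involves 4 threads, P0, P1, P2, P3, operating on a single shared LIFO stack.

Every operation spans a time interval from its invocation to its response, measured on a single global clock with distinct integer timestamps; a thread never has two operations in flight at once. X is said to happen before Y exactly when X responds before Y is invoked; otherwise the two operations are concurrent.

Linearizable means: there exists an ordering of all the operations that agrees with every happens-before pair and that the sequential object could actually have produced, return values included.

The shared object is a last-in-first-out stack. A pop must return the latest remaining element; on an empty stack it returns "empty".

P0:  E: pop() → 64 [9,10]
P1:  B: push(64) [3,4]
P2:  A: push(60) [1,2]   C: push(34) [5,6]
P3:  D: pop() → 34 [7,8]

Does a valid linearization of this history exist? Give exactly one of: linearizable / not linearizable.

a witness: A, B, C, D, E
after step 1 (A push(60)): stack <60>
after step 2 (B push(64)): stack <60,64>
after step 3 (C push(34)): stack <60,64,34>
after step 4 (D pop() → 34): stack <60,64>
after step 5 (E pop() → 64): stack <60>

linearizable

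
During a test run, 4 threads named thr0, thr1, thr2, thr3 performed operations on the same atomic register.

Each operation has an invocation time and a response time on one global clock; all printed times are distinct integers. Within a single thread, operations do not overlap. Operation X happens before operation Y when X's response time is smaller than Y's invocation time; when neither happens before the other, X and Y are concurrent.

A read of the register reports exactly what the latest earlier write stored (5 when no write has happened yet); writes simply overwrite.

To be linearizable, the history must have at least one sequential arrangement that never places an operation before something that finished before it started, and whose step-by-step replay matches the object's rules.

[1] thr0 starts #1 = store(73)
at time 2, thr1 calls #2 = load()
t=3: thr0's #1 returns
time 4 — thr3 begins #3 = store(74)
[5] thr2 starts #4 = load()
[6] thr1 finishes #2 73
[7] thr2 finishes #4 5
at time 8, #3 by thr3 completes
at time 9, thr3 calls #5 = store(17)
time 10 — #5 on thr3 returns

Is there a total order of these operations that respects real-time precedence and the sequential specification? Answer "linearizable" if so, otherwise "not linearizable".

not linearizable

cut after 6 events: linearizable; cut after 7 events (#4 responds, time 7): not linearizable
checked exhaustively: 3 real-time-consistent orders of 3 completed operations, zero legal atomic register replays
including or dropping the 1 pending operation (#3) in any combination fails
take #1, #2, #4 (pending dropped): step 3 already fails, because #4 load() → 5 cannot occur there
take #1, #4, #2 (pending dropped): step 2 already fails, because #4 load() → 5 cannot occur there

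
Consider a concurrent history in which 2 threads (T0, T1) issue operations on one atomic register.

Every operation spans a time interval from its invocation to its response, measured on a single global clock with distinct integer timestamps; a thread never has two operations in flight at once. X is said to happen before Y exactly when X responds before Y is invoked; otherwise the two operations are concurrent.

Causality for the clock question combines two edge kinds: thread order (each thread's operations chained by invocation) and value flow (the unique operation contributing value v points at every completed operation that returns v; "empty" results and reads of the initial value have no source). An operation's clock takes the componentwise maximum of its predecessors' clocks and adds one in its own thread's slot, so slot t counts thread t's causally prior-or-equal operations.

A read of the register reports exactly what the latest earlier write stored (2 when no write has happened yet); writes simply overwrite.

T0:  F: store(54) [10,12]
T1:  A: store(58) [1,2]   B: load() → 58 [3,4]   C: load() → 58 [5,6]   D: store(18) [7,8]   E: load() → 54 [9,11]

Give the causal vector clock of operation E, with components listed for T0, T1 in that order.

(1, 5)

invoked at 1, A has no predecessors; its own T1 bump gives (0, 1)
invoked at 10, F has no predecessors; its own T0 bump gives (1, 0)
invoked at 3, B merges VC(A)=(0, 1) and bumps T1's slot → (0, 2)
invoked at 5, C merges VC(A)=(0, 1), VC(B)=(0, 2) and bumps T1's slot → (0, 3)
invoked at 7, D merges VC(C)=(0, 3) and bumps T1's slot → (0, 4)
invoked at 9, E merges VC(D)=(0, 4), VC(F)=(1, 0) and bumps T1's slot → (1, 5)
target: VC(E) = (1, 5)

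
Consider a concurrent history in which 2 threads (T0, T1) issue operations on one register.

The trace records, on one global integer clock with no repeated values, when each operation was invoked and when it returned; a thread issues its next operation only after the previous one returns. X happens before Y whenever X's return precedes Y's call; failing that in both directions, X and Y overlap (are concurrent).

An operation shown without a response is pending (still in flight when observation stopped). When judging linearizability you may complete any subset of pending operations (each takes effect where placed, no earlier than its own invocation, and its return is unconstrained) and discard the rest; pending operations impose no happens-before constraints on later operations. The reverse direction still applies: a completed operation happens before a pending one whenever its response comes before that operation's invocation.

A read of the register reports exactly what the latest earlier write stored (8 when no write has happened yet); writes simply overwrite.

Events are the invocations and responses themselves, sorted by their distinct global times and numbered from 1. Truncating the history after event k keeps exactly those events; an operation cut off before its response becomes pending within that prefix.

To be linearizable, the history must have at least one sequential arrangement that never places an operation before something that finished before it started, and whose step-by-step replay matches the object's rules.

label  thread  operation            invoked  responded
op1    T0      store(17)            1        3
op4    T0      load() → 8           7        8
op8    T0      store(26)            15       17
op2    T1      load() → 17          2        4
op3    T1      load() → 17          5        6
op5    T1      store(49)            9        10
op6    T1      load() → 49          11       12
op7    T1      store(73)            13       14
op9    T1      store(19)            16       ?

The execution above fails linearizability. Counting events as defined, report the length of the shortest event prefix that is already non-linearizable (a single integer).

events 1..7 are still linearizable — one witness is op1, op2, op3:
after step 1 (op1 store(17)): value 17
after step 2 (op2 load() → 17): value 17
after step 3 (op3 load() → 17): value 17
include event 8 — op4 responding at 8 — and every candidate order breaks
e.g. op1, op2, op3, op4: illegal at step 4, since op4 load() → 8 cannot apply there
e.g. op2, op1, op3, op4: illegal at step 1, since op2 load() → 17 cannot apply there

8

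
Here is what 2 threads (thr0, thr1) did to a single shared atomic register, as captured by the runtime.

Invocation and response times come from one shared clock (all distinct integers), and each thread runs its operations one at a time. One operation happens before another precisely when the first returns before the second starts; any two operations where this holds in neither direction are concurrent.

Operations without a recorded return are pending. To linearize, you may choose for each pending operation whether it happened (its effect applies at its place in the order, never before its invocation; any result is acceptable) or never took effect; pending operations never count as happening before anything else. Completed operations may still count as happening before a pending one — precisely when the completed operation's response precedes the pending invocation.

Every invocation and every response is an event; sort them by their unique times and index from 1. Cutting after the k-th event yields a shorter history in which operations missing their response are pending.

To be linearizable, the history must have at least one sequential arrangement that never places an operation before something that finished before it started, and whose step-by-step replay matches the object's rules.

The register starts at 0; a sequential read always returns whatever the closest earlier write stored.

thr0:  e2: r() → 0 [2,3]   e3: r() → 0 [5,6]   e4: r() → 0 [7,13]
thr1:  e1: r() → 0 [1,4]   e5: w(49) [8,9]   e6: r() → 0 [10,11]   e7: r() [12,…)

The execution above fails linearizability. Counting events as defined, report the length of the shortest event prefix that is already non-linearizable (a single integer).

events 1..10 are linearizable, e.g. via e1, e2, e3, e4, e5:
step 1: e1 r() → 0 — value 0
step 2: e2 r() → 0 — value 0
step 3: e3 r() → 0 — value 0
step 4: e4 r() (pending, included) — value 0
step 5: e5 w(49) — value 49
include event 11 — e6 responding at 11 — and every candidate order breaks
no completion choice of the 1 pending operation (e4) rescues it — every subset was tried
one such order, e1, e2, e3, e5, e6 (pending dropped), breaks at step 5 where e6 r() → 0 is illegal
one such order, e2, e1, e3, e5, e6 (pending dropped), breaks at step 5 where e6 r() → 0 is illegal

11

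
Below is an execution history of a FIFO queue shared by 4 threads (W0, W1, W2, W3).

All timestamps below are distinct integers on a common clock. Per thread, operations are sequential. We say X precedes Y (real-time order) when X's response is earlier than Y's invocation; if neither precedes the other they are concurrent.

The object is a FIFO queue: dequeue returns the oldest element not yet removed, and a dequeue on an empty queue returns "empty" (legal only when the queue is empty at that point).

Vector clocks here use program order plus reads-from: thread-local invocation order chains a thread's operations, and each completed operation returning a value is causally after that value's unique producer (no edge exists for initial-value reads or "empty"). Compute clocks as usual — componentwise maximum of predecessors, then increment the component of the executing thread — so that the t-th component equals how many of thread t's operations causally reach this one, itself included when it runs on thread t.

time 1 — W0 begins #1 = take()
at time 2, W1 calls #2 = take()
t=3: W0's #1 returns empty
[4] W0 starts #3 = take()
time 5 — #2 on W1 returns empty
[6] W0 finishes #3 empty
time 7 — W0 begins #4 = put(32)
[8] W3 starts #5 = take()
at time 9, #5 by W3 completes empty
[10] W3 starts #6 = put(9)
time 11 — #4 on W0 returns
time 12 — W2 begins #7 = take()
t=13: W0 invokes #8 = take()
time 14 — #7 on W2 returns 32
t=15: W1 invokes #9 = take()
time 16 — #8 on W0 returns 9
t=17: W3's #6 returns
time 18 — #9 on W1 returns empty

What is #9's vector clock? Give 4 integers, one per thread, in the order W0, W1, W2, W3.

root op #5, invoked 8: fresh clock plus W3's own tick → (0, 0, 0, 1)
root op #2, invoked 2: fresh clock plus W1's own tick → (0, 1, 0, 0)
root op #1, invoked 1: fresh clock plus W0's own tick → (1, 0, 0, 0)
from VC(#5)=(0, 0, 0, 1), #6 (invoked 10) maxes components and bumps W3 → (0, 0, 0, 2)
from VC(#2)=(0, 1, 0, 0), #9 (invoked 15) maxes components and bumps W1 → (0, 2, 0, 0)
from VC(#1)=(1, 0, 0, 0), #3 (invoked 4) maxes components and bumps W0 → (2, 0, 0, 0)
from VC(#3)=(2, 0, 0, 0), #4 (invoked 7) maxes components and bumps W0 → (3, 0, 0, 0)
from VC(#4)=(3, 0, 0, 0), #7 (invoked 12) maxes components and bumps W2 → (3, 0, 1, 0)
from VC(#4)=(3, 0, 0, 0), VC(#6)=(0, 0, 0, 2), #8 (invoked 13) maxes components and bumps W0 → (4, 0, 0, 2)
target: VC(#9) = (0, 2, 0, 0)

(0, 2, 0, 0)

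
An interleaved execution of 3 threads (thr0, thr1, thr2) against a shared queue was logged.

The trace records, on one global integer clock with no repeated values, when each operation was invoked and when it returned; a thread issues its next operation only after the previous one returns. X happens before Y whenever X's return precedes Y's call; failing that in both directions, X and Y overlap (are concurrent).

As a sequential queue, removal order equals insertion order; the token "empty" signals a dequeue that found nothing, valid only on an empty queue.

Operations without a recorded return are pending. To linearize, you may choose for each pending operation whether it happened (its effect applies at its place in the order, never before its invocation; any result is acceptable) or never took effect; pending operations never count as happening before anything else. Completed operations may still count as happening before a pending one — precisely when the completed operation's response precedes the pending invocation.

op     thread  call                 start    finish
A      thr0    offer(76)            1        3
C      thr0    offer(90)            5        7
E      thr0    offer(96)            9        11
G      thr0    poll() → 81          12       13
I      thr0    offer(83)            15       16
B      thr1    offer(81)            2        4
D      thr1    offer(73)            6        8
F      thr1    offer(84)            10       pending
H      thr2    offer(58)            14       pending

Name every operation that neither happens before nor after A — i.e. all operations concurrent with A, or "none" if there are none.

A spans [1,3]; an op avoiding the whole window 1..3 is ordered, any other is concurrent
B [2,4]: concurrent
C [5,7]: after
D [6,8]: after
E [9,11]: after
F [10,…): after
G [12,13]: after
H [14,…): after
I [15,16]: after

B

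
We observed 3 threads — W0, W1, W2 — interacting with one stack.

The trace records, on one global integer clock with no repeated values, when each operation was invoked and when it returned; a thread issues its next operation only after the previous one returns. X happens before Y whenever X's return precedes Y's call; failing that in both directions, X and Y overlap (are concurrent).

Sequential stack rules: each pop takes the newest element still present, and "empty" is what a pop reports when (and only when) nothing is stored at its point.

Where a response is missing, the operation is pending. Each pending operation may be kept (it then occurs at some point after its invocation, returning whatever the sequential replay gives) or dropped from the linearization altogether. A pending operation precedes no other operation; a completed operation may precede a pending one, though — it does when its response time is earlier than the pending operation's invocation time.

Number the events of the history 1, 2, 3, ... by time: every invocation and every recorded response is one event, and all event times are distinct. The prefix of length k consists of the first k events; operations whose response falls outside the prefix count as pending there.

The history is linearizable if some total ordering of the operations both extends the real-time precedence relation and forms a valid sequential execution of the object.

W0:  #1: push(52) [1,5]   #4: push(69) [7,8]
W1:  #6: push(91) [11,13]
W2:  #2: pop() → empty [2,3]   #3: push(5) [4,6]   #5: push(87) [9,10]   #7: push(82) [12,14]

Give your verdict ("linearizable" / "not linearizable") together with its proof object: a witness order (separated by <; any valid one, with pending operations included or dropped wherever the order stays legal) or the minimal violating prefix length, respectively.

step 1: #2 pop() → empty — stack <>
step 2: #1 push(52) — stack <52>
step 3: #3 push(5) — stack <52,5>
step 4: #4 push(69) — stack <52,5,69>
step 5: #5 push(87) — stack <52,5,69,87>
step 6: #6 push(91) — stack <52,5,69,87,91>
step 7: #7 push(82) — stack <52,5,69,87,91,82>

linearizable — witness: #2 < #1 < #3 < #4 < #5 < #6 < #7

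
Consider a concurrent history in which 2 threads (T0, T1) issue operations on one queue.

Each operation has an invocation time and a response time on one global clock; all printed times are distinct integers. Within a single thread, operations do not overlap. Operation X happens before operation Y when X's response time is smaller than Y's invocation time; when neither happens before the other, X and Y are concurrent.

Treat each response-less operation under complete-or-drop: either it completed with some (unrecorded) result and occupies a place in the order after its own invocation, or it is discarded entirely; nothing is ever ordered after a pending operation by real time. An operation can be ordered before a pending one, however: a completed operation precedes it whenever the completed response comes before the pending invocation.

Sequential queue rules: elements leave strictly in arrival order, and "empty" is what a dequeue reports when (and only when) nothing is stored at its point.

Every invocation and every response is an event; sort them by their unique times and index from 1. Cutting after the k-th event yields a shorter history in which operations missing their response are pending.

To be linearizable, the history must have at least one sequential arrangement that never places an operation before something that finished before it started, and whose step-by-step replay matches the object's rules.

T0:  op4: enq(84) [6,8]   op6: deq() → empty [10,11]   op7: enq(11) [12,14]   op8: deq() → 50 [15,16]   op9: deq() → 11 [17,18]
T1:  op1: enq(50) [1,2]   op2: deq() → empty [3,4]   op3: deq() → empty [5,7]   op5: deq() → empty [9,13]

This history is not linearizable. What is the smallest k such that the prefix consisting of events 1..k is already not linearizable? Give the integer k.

events 1..3 are linearizable, e.g. via op1:
1. op1 enq(50), leaving queue <50>
at event 4 (op2's time-4 response) nothing linearizes any more
one such order, op1, op2, breaks at step 2 where op2 deq() → empty is illegal

4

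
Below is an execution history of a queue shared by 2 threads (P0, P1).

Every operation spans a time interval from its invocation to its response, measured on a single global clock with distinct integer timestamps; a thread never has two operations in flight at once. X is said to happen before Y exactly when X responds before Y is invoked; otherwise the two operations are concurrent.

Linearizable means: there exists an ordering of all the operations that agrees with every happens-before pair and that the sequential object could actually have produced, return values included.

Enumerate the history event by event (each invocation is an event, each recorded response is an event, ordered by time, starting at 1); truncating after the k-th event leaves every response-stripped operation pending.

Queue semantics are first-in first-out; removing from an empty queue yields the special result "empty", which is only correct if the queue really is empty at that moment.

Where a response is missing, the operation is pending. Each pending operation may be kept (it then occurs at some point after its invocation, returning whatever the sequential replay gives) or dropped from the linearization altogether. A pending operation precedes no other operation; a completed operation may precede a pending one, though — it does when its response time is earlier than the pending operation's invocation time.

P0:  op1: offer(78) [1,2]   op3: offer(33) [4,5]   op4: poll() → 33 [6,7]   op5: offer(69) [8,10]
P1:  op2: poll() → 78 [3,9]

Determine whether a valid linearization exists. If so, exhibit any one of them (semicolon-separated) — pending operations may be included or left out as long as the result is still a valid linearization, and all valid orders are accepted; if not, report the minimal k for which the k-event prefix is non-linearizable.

linearizable — witness: op1; op2; op3; op4; op5

1. op1 offer(78), leaving queue <78>
2. op2 poll() → 78, leaving queue <>
3. op3 offer(33), leaving queue <33>
4. op4 poll() → 33, leaving queue <>
5. op5 offer(69), leaving queue <69>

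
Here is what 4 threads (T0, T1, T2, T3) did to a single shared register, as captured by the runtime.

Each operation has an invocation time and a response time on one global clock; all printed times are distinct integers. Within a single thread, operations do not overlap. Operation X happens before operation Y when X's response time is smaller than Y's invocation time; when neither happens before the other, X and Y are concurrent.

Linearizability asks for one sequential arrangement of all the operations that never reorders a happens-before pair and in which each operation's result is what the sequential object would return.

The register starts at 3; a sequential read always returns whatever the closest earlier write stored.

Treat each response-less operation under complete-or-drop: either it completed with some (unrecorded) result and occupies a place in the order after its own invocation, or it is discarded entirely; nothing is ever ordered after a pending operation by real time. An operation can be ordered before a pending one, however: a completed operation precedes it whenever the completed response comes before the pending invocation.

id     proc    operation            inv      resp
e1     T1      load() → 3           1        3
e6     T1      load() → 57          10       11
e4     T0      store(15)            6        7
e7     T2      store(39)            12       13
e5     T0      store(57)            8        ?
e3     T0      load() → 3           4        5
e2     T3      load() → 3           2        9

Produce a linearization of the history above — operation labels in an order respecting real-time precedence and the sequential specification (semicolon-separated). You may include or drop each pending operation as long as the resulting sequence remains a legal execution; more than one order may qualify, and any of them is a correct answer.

e1; e2; e3; e4; e5; e6; e7

1. e1 load() → 3, leaving value 3
2. e2 load() → 3, leaving value 3
3. e3 load() → 3, leaving value 3
4. e4 store(15), leaving value 15
5. e5 store(57) (pending, included), leaving value 57
6. e6 load() → 57, leaving value 57
7. e7 store(39), leaving value 39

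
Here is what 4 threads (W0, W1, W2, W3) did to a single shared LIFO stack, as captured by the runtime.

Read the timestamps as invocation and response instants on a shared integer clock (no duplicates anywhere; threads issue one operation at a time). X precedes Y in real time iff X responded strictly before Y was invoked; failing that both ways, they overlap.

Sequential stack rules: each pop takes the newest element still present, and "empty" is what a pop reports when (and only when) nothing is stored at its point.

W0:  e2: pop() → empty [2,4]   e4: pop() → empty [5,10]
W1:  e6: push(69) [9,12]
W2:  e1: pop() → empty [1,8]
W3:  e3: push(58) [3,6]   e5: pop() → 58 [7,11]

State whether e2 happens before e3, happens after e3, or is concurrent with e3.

concurrent

e2 spans [2,4], e3 spans [3,6]
the intervals overlap in both directions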